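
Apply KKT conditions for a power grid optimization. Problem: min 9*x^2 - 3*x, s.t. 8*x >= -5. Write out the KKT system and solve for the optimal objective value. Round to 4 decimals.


Step 1: Try lambda = 0 (constraint inactive).
Stationarity: 2*9*x - 3 = 0
x* = 3/(2*9) = 1/6 = 0.1667 (rounded; the exact value 1/6 is used below)
Check constraint: 8*0.1667 = 1.3336 >= -5 -- satisfied.
Step 2: Compute optimal value.
f(x*) = 9*(1/6)^2 - 3*(1/6) = -0.25


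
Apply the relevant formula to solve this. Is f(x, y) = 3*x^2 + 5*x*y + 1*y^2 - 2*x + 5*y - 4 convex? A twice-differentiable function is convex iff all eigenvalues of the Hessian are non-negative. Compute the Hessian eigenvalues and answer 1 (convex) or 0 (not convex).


The Hessian of f(x,y) = 3*x^2 + 5*x*y + 1*y^2 - 2*x + 5*y - 4 is:
H = [[6, 5], [5, 2]]
Trace = 6 + 2 = 8
Determinant = 6*2 - (5)^2 = -13
Discriminant = (8)^2 - 4*-13 = 116.0
Eigenvalues: lambda_1 = -1.3852, lambda_2 = 9.3852
The function is not convex.

0


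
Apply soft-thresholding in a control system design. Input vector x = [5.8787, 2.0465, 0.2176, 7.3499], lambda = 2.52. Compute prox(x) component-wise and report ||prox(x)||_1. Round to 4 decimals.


Soft-thresholding with lambda = 2.52:
prox(5.8787) = sign(5.8787)*max(|5.8787| - 2.52, 0) = 3.3587
prox(2.0465) = sign(2.0465)*max(|2.0465| - 2.52, 0) = 0.0
prox(0.2176) = sign(0.2176)*max(|0.2176| - 2.52, 0) = 0.0
prox(7.3499) = sign(7.3499)*max(|7.3499| - 2.52, 0) = 4.8299
prox(x) = [3.3587, 0.0, 0.0, 4.8299]
||prox(x)||_1 = 3.3587 + 0.0 + 0.0 + 4.8299 = 8.1886


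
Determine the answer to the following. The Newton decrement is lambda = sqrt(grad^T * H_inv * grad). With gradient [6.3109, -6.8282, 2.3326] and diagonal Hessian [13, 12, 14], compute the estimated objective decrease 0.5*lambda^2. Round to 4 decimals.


Step 1: H is diagonal, so H^(-1) * g = [0.4855, -0.569, 0.1666].
Step 2: g^T H^(-1) g = sum_i g_i^2 / H_ii
  = (6.3109)^2/13 + (-6.8282)^2/12 + (2.3326)^2/14
  = 3.0637 + 3.8854 + 0.3886 = 7.3377
Step 3: Objective decrease = 0.5 * g^T H^(-1) g = 3.6688


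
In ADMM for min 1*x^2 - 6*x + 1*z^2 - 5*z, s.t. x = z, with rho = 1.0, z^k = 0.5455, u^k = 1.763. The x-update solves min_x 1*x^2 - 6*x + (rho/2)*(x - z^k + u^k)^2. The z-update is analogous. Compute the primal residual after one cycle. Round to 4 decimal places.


ADMM iteration with rho = 1.0, z^k = 0.5455, u^k = 1.763
Step 1: x-update.
Minimize 1*x^2 - 6*x + (1.0/2)*(x - 0.5455 + 1.763)^2
FOC: (2*1 + 1.0)*x = 6 + 1.0*(0.5455 - 1.763)
x^{k+1} = 1.5942
Step 2: z-update.
Minimize 1*z^2 - 5*z + (1.0/2)*(1.5942 - z + 1.763)^2
FOC: (2*1 + 1.0)*z = 5 + 1.0*(1.5942 + 1.763)
z^{k+1} = 2.7857
Step 3: u-update.
u^{k+1} = 1.763 + 1.5942 - 2.7857 = 0.5714
Step 4: Primal residual = |1.5942 - 2.7857| = 1.1916


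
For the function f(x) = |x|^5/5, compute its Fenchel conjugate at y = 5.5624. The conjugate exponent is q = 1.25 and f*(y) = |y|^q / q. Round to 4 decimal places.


The conjugate exponent q satisfies 1/p + 1/q = 1.
p = 5, so q = 5/(5 - 1) = 1.25
|y|^q = 5.5624^1.25 = 8.5424
f*(5.5624) = 8.5424 / 1.25 = 6.8339


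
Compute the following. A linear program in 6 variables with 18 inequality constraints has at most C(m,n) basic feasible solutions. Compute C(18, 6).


Each vertex corresponds to some choice of n active constraints out of m, so the number of vertices is at most C(m, n) = m! / (n!(m-n)!).
m = 18, n = 6
Numerator: 18 * 17 * 16 * 15 * 14 * 13
Denominator: 6! = 720
C(18, 6) = 18564


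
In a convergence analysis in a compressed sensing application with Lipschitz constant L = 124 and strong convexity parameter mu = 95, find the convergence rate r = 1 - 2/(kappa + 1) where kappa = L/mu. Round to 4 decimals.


Step 1: Compute the condition number.
kappa = L/mu = 124/95 = 1.3053
Step 2: Compute the convergence rate.
r = 1 - 2/(kappa + 1) = 1 - 2*mu/(L + mu) = (L - mu)/(L + mu) = 29/219 = 0.1324


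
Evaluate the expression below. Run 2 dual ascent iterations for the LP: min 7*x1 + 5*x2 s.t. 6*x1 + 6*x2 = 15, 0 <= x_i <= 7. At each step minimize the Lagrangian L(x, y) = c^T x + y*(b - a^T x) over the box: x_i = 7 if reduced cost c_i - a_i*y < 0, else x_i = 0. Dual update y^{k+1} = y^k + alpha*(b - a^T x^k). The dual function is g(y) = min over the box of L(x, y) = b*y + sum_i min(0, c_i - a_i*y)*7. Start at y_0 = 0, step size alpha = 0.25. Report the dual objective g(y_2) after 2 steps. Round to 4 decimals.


Dual ascent for LP: min 7*x1 + 5*x2, 6*x1 + 6*x2 = 15, 0 <= x_i <= 7
Step 1: y^k = 0.0, reduced costs: (7.0, 5.0)
  x^k = (0.0, 0.0), subgradient = b - a^T x = 15.0
  y^{k+1} = 0.0 + 0.25*15.0 = 3.75
Step 2: y^k = 3.75, reduced costs: (-15.5, -17.5)
  x^k = (7.0, 7.0), subgradient = b - a^T x = -69.0
  y^{k+1} = 3.75 + 0.25*-69.0 = -13.5
Dual objective at y_2 = -13.5: reduced costs (88.0, 86.0), box minimizer x = (0.0, 0.0)
g(y_2) = b*y + (c1 - a1*y)*x1 + (c2 - a2*y)*x2 = 15*(-13.5) + 88.0*0.0 + 86.0*0.0 = -202.5 + 0.0 + 0.0 = -202.5


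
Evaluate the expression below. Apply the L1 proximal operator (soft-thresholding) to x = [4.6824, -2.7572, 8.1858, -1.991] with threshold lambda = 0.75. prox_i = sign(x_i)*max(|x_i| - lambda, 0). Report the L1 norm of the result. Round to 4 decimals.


Soft-thresholding with lambda = 0.75:
prox(4.6824) = sign(4.6824)*max(|4.6824| - 0.75, 0) = 3.9324
prox(-2.7572) = sign(-2.7572)*max(|-2.7572| - 0.75, 0) = -2.0072
prox(8.1858) = sign(8.1858)*max(|8.1858| - 0.75, 0) = 7.4358
prox(-1.991) = sign(-1.991)*max(|-1.991| - 0.75, 0) = -1.241
prox(x) = [3.9324, -2.0072, 7.4358, -1.241]
||prox(x)||_1 = 3.9324 + 2.0072 + 7.4358 + 1.241 = 14.6164


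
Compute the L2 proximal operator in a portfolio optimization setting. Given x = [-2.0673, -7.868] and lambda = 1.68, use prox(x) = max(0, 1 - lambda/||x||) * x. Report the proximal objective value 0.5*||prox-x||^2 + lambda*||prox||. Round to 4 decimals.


Step 1: Compute ||x||.
||x|| = 8.1351
Step 2: Compute scaling factor.
scale = max(0, 1 - 1.68/8.1351) = 0.7935
Step 3: prox(x) = [-1.6404, -6.2432]
||prox(x)|| = 6.4551
Step 4: Proximal objective.
0.5*||prox-x||^2 = 1.4112
lambda*||prox|| = 10.8446
Total = 12.2557


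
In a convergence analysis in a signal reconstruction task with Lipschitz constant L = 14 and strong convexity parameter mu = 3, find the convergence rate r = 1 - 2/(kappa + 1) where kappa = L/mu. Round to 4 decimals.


Step 1: Compute the condition number.
kappa = L/mu = 14/3 = 4.6667
Step 2: Compute the convergence rate.
r = 1 - 2/(kappa + 1) = 1 - 2*mu/(L + mu) = (L - mu)/(L + mu) = 11/17 = 0.6471


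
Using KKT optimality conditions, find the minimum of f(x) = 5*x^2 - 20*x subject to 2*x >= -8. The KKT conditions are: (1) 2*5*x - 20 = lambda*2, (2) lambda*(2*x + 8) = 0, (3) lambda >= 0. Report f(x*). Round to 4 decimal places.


Step 1: Try lambda = 0 (constraint inactive).
Stationarity: 2*5*x - 20 = 0
x* = 20/(2*5) = 2.0
Check constraint: 2*2.0 = 4.0 >= -8 -- satisfied.
Step 2: Compute optimal value.
f(x*) = 5*2.0^2 - 20*2.0 = -20.0


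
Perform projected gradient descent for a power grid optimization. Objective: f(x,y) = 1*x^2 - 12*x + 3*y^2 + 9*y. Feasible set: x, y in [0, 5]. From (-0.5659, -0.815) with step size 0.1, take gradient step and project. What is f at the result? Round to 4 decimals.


Step 1: Compute gradient at (-0.5659, -0.815).
grad_x = 2*1*-0.5659 - 12 = -13.1318
grad_y = 2*3*-0.815 + 9 = 4.11
Step 2: Gradient step.
x_raw = -0.5659 - 0.1*-13.1318 = 0.7473
y_raw = -0.815 - 0.1*4.11 = -1.226
Step 3: Project onto [0, 5].
x_proj = clip(0.7473) = 0.7473
y_proj = clip(-1.226) = 0.0
Step 4: Evaluate f.
f(0.7473, 0.0) = -8.4089


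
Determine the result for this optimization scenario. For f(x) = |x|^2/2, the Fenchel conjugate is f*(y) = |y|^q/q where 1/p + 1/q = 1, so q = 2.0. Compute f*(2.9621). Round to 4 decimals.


The conjugate exponent q satisfies 1/p + 1/q = 1.
p = 2, so q = 2/(2 - 1) = 2.0
|y|^q = 2.9621^2.0 = 8.774
f*(2.9621) = 8.774 / 2.0 = 4.387


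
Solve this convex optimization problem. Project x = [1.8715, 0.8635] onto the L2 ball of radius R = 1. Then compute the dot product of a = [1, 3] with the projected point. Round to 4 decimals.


Step 1: Compute ||x|| (intermediates to 6 decimals).
||x|| = sqrt(1.8715^2 + 0.8635^2) = 2.061103
Step 2: Project.
Since ||x|| > R, scale = R/||x|| = 1/2.061103 = 0.485177, proj(x) = scale * x
proj(x) = [0.908009, 0.41895]
Step 3: Dot product.
a^T * proj(x) = 1*0.908009 + 3*0.41895 = 2.1649


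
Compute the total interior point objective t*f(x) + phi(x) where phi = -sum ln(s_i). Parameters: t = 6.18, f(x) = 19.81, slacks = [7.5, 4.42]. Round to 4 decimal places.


Step 1: Compute log-barrier.
ln values: [2.0149, 1.4861]
phi = -(2.0149 + 1.4861) = -3.501
Step 2: Compute augmented objective.
t*f(x) = 6.18*19.81 = 122.4258
Total = 122.4258 - 3.501 = 118.9248


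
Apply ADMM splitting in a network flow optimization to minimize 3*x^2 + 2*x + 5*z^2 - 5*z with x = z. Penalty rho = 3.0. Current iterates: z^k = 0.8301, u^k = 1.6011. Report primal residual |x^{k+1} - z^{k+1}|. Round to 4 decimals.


ADMM iteration with rho = 3.0, z^k = 0.8301, u^k = 1.6011
Step 1: x-update.
Minimize 3*x^2 + 2*x + (3.0/2)*(x - 0.8301 + 1.6011)^2
FOC: (2*3 + 3.0)*x = -2 + 3.0*(0.8301 - 1.6011)
x^{k+1} = -0.4792
Step 2: z-update.
Minimize 5*z^2 - 5*z + (3.0/2)*(-0.4792 - z + 1.6011)^2
FOC: (2*5 + 3.0)*z = 5 + 3.0*(-0.4792 + 1.6011)
z^{k+1} = 0.6435
Step 3: u-update.
u^{k+1} = 1.6011 - 0.4792 - 0.6435 = 0.4784
Step 4: Primal residual = |-0.4792 - 0.6435| = 1.1227


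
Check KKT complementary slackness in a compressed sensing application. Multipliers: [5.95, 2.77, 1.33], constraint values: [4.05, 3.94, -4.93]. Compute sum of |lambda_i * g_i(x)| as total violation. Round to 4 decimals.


KKT complementary slackness check:
lambda_1 * g_1 = 5.95 * 4.05 = 24.0975
lambda_2 * g_2 = 2.77 * 3.94 = 10.9138
lambda_3 * g_3 = 1.33 * -4.93 = -6.5569
Total violation = 24.0975 + 10.9138 + 6.5569 = 41.5682


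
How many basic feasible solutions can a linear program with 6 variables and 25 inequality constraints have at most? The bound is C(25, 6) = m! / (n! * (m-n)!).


Each vertex corresponds to some choice of n active constraints out of m, so the number of vertices is at most C(m, n) = m! / (n!(m-n)!).
m = 25, n = 6
Numerator: 25 * 24 * 23 * 22 * 21 * 20
Denominator: 6! = 720
C(25, 6) = 177100


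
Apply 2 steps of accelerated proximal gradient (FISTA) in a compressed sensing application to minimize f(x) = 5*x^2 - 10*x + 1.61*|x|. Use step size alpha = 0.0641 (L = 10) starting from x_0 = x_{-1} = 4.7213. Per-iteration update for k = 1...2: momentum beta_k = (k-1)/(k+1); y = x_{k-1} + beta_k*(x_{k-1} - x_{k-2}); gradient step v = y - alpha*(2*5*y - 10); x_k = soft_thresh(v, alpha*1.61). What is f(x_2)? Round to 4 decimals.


FISTA on f(x) = 5*x^2 - 10*x + 1.61*|x|
L = 10, alpha = 0.0641
Iteration 1: beta = 0.0, y = 4.7213 + 0.0*(4.7213 - 4.7213) = 4.7213
  grad(y) = 37.213, v = y - alpha*grad = 2.3359
  prox(v) = soft_thresh(2.3359, 0.1032) = 2.2327
Iteration 2: beta = 0.3333, y = 2.2327 + 0.3333*(2.2327 - 4.7213) = 1.4032
  grad(y) = 4.0323, v = y - alpha*grad = 1.1448
  prox(v) = soft_thresh(1.1448, 0.1032) = 1.0416
f(x_2) = 5*1.0416^2 - 10*1.0416 + 1.61*|1.0416| = -3.3145


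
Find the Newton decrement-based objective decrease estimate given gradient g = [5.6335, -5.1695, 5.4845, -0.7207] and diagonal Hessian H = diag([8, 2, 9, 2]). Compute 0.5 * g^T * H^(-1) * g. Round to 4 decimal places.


Step 1: H is diagonal, so H^(-1) * g = [0.7042, -2.5848, 0.6094, -0.3604].
Step 2: g^T H^(-1) g = sum_i g_i^2 / H_ii
  = (5.6335)^2/8 + (-5.1695)^2/2 + (5.4845)^2/9 + (-0.7207)^2/2
  = 3.967 + 13.3619 + 3.3422 + 0.2597 = 20.9308
Step 3: Objective decrease = 0.5 * g^T H^(-1) g = 10.4654


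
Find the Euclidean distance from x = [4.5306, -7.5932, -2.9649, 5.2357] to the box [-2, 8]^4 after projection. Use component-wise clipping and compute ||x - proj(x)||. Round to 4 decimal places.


Project each component onto [-2, 8].
clip(4.5306) = 4.5306, clip(-7.5932) = -2.0, clip(-2.9649) = -2.0, clip(5.2357) = 5.2357
Projection = [4.5306, -2.0, -2.0, 5.2357]
Squared diffs: [0.0, 31.2839, 0.931, 0.0]
Distance = sqrt(32.2149) = 5.6758


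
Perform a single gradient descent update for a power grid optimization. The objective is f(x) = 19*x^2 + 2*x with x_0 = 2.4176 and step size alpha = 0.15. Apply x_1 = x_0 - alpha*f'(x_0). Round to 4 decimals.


We compute the gradient at x_0 and apply the update.
f'(x) = 38*x + 2
f'(2.4176) = 38*2.4176 + 2 = 93.8688
x_1 = 2.4176 - 0.15*93.8688 = -11.6627


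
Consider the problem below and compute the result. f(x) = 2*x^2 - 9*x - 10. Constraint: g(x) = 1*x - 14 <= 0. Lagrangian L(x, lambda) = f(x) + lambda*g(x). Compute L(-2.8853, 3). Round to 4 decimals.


Step 1: Evaluate f(x).
f(-2.8853) = 2*(-2.8853)^2 - 9*(-2.8853) - 10 = 32.6176
Step 2: Evaluate g(x).
g(-2.8853) = 1*-2.8853 - 14 = -16.8853
Step 3: Compute Lagrangian.
L = 32.6176 + 3*-16.8853 = -18.0383


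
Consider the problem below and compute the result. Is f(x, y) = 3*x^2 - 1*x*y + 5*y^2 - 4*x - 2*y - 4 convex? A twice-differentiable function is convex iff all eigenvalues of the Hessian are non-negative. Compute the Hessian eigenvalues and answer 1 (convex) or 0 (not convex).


The Hessian of f(x,y) = 3*x^2 - 1*x*y + 5*y^2 - 4*x - 2*y - 4 is:
H = [[6, -1], [-1, 10]]
Trace = 6 + 10 = 16
Determinant = 6*10 - (-1)^2 = 59
Discriminant = (16)^2 - 4*59 = 20.0
Eigenvalues: lambda_1 = 5.7639, lambda_2 = 10.2361
The function is convex.

1


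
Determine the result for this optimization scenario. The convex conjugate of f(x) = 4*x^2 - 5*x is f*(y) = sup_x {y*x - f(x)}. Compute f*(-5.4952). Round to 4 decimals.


f*(y) = sup_x {y*x - a*x^2 - b*x} = sup_x {(y-b)*x - a*x^2}
FOC: (y - b) - 2a*x = 0 => x* = (y - b)/(2a)
x* = (-5.4952 + 5)/(2*4) = -0.0619
f*(-5.4952) = (y-b)^2/(4a) = (-5.4952 + 5)^2/(4*4)
= 0.2452/16 = 0.0153


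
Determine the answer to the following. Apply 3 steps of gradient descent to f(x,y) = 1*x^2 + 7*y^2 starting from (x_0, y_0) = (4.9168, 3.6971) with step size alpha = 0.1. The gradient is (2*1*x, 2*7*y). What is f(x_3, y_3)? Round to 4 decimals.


Gradient descent on f(x,y) = 1*x^2 + 7*y^2.
Starting point: (4.9168, 3.6971), alpha = 0.1
Step 1: grad_x = 2*1*4.9168 = 9.8336, grad_y = 2*7*3.6971 = 51.7594
  x_1 = 4.9168 - 0.1*9.8336 = 3.9334
  y_1 = 3.6971 - 0.1*51.7594 = -1.4788
Step 2: grad_x = 2*1*3.9334 = 7.8669, grad_y = 2*7*-1.4788 = -20.7038
  x_2 = 3.9334 - 0.1*7.8669 = 3.1468
  y_2 = -1.4788 - 0.1*-20.7038 = 0.5915
Step 3: grad_x = 2*1*3.1468 = 6.2935, grad_y = 2*7*0.5915 = 8.2815
  x_3 = 3.1468 - 0.1*6.2935 = 2.5174
  y_3 = 0.5915 - 0.1*8.2815 = -0.2366
f(2.5174, -0.2366) = 1*2.5174^2 + 7*(-0.2366)^2 = 6.7292


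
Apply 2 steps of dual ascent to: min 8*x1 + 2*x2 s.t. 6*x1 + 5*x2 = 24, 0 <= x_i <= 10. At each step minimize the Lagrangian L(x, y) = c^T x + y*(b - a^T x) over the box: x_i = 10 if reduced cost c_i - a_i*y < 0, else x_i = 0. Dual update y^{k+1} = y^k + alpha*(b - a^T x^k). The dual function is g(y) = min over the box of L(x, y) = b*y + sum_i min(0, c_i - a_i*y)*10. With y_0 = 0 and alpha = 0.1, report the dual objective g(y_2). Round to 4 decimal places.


Dual ascent for LP: min 8*x1 + 2*x2, 6*x1 + 5*x2 = 24, 0 <= x_i <= 10
Step 1: y^k = 0.0, reduced costs: (8.0, 2.0)
  x^k = (0.0, 0.0), subgradient = b - a^T x = 24.0
  y^{k+1} = 0.0 + 0.1*24.0 = 2.4
Step 2: y^k = 2.4, reduced costs: (-6.4, -10.0)
  x^k = (10.0, 10.0), subgradient = b - a^T x = -86.0
  y^{k+1} = 2.4 + 0.1*-86.0 = -6.2
Dual objective at y_2 = -6.2: reduced costs (45.2, 33.0), box minimizer x = (0.0, 0.0)
g(y_2) = b*y + (c1 - a1*y)*x1 + (c2 - a2*y)*x2 = 24*(-6.2) + 45.2*0.0 + 33.0*0.0 = -148.8 + 0.0 + 0.0 = -148.8


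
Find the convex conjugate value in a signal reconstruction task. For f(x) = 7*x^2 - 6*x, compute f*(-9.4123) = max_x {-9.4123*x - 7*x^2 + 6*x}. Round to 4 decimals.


f*(y) = sup_x {y*x - a*x^2 - b*x} = sup_x {(y-b)*x - a*x^2}
FOC: (y - b) - 2a*x = 0 => x* = (y - b)/(2a)
x* = (-9.4123 + 6)/(2*7) = -0.2437
f*(-9.4123) = (y-b)^2/(4a) = (-9.4123 + 6)^2/(4*7)
= 11.6438/28 = 0.4158


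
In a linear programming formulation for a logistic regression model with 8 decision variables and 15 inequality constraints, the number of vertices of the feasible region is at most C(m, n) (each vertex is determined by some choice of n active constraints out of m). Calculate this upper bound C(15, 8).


Each vertex corresponds to some choice of n active constraints out of m, so the number of vertices is at most C(m, n) = m! / (n!(m-n)!).
m = 15, n = 8
Numerator: 15 * 14 * 13 * 12 * 11 * 10 * 9 * 8
Denominator: 8! = 40320
C(15, 8) = 6435


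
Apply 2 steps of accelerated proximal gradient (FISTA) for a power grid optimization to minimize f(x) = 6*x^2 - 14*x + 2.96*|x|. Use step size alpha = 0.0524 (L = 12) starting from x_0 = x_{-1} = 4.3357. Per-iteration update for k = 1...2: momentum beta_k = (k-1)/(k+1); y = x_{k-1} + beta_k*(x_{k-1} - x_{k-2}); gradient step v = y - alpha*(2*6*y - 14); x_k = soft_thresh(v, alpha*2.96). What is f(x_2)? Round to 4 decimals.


FISTA on f(x) = 6*x^2 - 14*x + 2.96*|x|
L = 12, alpha = 0.0524
Iteration 1: beta = 0.0, y = 4.3357 + 0.0*(4.3357 - 4.3357) = 4.3357
  grad(y) = 38.0284, v = y - alpha*grad = 2.343
  prox(v) = soft_thresh(2.343, 0.1551) = 2.1879
Iteration 2: beta = 0.3333, y = 2.1879 + 0.3333*(2.1879 - 4.3357) = 1.472
  grad(y) = 3.6637, v = y - alpha*grad = 1.28
  prox(v) = soft_thresh(1.28, 0.1551) = 1.1249
f(x_2) = 6*1.1249^2 - 14*1.1249 + 2.96*|1.1249| = -4.8265


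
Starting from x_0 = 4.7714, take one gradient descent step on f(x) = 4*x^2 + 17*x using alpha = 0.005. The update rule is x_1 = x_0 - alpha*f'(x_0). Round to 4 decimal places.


We compute the gradient at x_0 and apply the update.
f'(x) = 8*x + 17
f'(4.7714) = 8*4.7714 + 17 = 55.1712
x_1 = 4.7714 - 0.005*55.1712 = 4.4955


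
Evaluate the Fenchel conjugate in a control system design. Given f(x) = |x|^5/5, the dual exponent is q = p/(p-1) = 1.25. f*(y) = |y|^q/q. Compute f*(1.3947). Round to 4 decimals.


The conjugate exponent q satisfies 1/p + 1/q = 1.
p = 5, so q = 5/(5 - 1) = 1.25
|y|^q = 1.3947^1.25 = 1.5157
f*(1.3947) = 1.5157 / 1.25 = 1.2125


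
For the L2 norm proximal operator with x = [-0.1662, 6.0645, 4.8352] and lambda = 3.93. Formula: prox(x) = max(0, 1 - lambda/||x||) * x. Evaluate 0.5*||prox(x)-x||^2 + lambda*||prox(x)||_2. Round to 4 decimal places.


Step 1: Compute ||x||.
||x|| = 7.7579
Step 2: Compute scaling factor.
scale = max(0, 1 - 3.93/7.7579) = 0.4934
Step 3: prox(x) = [-0.082, 2.9923, 2.3858]
||prox(x)|| = 3.8279
Step 4: Proximal objective.
0.5*||prox-x||^2 = 7.7225
lambda*||prox|| = 15.0436
Total = 22.7661


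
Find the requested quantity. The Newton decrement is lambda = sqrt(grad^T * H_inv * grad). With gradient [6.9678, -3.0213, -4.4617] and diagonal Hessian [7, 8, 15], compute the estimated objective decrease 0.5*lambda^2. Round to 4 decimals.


Step 1: H is diagonal, so H^(-1) * g = [0.9954, -0.3777, -0.2974].
Step 2: g^T H^(-1) g = sum_i g_i^2 / H_ii
  = (6.9678)^2/7 + (-3.0213)^2/8 + (-4.4617)^2/15
  = 6.9357 + 1.141 + 1.3271 = 9.4039
Step 3: Objective decrease = 0.5 * g^T H^(-1) g = 4.7019


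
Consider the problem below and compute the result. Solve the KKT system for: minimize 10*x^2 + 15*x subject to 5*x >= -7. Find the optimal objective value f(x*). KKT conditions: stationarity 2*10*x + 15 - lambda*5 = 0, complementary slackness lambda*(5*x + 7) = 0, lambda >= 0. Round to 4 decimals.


Step 1: Try lambda = 0 (constraint inactive).
Stationarity: 2*10*x + 15 = 0
x* = -15/(2*10) = -0.75
Check constraint: 5*-0.75 = -3.75 >= -7 -- satisfied.
Step 2: Compute optimal value.
f(x*) = 10*(-0.75)^2 + 15*(-0.75) = -5.625


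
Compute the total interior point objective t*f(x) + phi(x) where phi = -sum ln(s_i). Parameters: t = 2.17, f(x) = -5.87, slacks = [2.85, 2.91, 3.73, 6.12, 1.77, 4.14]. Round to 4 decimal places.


Step 1: Compute log-barrier.
ln values: [1.0473, 1.0682, 1.3164, 1.8116, 0.571, 1.4207]
phi = -(1.0473 + 1.0682 + 1.3164 + 1.8116 + 0.571 + 1.4207) = -7.2351
Step 2: Compute augmented objective.
t*f(x) = 2.17*-5.87 = -12.7379
Total = -12.7379 - 7.2351 = -19.973


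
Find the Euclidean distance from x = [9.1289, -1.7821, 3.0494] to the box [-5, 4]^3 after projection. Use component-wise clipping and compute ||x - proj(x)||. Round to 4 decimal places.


Project each component onto [-5, 4].
clip(9.1289) = 4.0, clip(-1.7821) = -1.7821, clip(3.0494) = 3.0494
Projection = [4.0, -1.7821, 3.0494]
Squared diffs: [26.3056, 0.0, 0.0]
Distance = sqrt(26.3056) = 5.1289


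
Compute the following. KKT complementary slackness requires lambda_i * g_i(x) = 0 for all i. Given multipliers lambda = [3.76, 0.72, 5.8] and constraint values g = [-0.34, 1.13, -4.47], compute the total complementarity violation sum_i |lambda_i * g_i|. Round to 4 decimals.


KKT complementary slackness check:
lambda_1 * g_1 = 3.76 * -0.34 = -1.2784
lambda_2 * g_2 = 0.72 * 1.13 = 0.8136
lambda_3 * g_3 = 5.8 * -4.47 = -25.926
Total violation = 1.2784 + 0.8136 + 25.926 = 28.018


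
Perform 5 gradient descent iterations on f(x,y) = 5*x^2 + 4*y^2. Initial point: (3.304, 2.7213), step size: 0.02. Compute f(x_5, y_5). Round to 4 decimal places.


Gradient descent on f(x,y) = 5*x^2 + 4*y^2.
Starting point: (3.304, 2.7213), alpha = 0.02
Step 1: grad_x = 2*5*3.304 = 33.04, grad_y = 2*4*2.7213 = 21.7704
  x_1 = 3.304 - 0.02*33.04 = 2.6432
  y_1 = 2.7213 - 0.02*21.7704 = 2.2859
Step 2: grad_x = 2*5*2.6432 = 26.432, grad_y = 2*4*2.2859 = 18.2871
  x_2 = 2.6432 - 0.02*26.432 = 2.1146
  y_2 = 2.2859 - 0.02*18.2871 = 1.9201
Step 3: grad_x = 2*5*2.1146 = 21.1456, grad_y = 2*4*1.9201 = 15.3612
  x_3 = 2.1146 - 0.02*21.1456 = 1.6916
  y_3 = 1.9201 - 0.02*15.3612 = 1.6129
Step 4: grad_x = 2*5*1.6916 = 16.9165, grad_y = 2*4*1.6129 = 12.9034
  x_4 = 1.6916 - 0.02*16.9165 = 1.3533
  y_4 = 1.6129 - 0.02*12.9034 = 1.3549
Step 5: grad_x = 2*5*1.3533 = 13.5332, grad_y = 2*4*1.3549 = 10.8389
  x_5 = 1.3533 - 0.02*13.5332 = 1.0827
  y_5 = 1.3549 - 0.02*10.8389 = 1.1381
f(1.0827, 1.1381) = 5*1.0827^2 + 4*1.1381^2 = 11.0416


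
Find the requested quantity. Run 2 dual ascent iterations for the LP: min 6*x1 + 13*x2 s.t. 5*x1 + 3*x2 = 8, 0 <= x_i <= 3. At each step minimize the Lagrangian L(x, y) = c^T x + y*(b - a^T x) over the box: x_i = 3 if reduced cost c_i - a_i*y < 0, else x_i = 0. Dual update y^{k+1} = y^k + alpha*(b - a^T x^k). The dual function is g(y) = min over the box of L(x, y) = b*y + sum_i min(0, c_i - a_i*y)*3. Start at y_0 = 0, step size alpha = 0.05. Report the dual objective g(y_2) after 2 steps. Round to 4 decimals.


Dual ascent for LP: min 6*x1 + 13*x2, 5*x1 + 3*x2 = 8, 0 <= x_i <= 3
Step 1: y^k = 0.0, reduced costs: (6.0, 13.0)
  x^k = (0.0, 0.0), subgradient = b - a^T x = 8.0
  y^{k+1} = 0.0 + 0.05*8.0 = 0.4
Step 2: y^k = 0.4, reduced costs: (4.0, 11.8)
  x^k = (0.0, 0.0), subgradient = b - a^T x = 8.0
  y^{k+1} = 0.4 + 0.05*8.0 = 0.8
Dual objective at y_2 = 0.8: reduced costs (2.0, 10.6), box minimizer x = (0.0, 0.0)
g(y_2) = b*y + (c1 - a1*y)*x1 + (c2 - a2*y)*x2 = 8*0.8 + 2.0*0.0 + 10.6*0.0 = 6.4 + 0.0 + 0.0 = 6.4


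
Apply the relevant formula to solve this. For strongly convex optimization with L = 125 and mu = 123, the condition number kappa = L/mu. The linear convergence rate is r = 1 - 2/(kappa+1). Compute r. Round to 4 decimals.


Step 1: Compute the condition number.
kappa = L/mu = 125/123 = 1.0163
Step 2: Compute the convergence rate.
r = 1 - 2/(kappa + 1) = 1 - 2*mu/(L + mu) = (L - mu)/(L + mu) = 2/248 = 0.0081


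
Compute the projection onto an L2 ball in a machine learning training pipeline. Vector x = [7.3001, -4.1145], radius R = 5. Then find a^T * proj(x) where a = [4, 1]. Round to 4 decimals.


Step 1: Compute ||x|| (intermediates to 6 decimals).
||x|| = sqrt(7.3001^2 + (-4.1145)^2) = 8.379771
Step 2: Project.
Since ||x|| > R, scale = R/||x|| = 5/8.379771 = 0.596675, proj(x) = scale * x
proj(x) = [4.355787, -2.455019]
Step 3: Dot product.
a^T * proj(x) = 4*4.355787 + 1*(-2.455019) = 14.9681


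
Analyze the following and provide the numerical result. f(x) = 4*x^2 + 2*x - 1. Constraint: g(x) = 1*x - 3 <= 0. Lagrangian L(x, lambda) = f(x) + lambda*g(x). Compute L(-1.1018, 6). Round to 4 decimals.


Step 1: Evaluate f(x).
f(-1.1018) = 4*(-1.1018)^2 + 2*(-1.1018) - 1 = 1.6523
Step 2: Evaluate g(x).
g(-1.1018) = 1*-1.1018 - 3 = -4.1018
Step 3: Compute Lagrangian.
L = 1.6523 + 6*-4.1018 = -22.9585


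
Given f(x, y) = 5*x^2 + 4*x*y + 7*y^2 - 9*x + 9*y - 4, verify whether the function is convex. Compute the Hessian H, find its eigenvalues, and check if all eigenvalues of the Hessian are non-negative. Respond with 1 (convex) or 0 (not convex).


The Hessian of f(x,y) = 5*x^2 + 4*x*y + 7*y^2 - 9*x + 9*y - 4 is:
H = [[10, 4], [4, 14]]
Trace = 10 + 14 = 24
Determinant = 10*14 - (4)^2 = 124
Discriminant = (24)^2 - 4*124 = 80.0
Eigenvalues: lambda_1 = 7.5279, lambda_2 = 16.4721
The function is convex.

1


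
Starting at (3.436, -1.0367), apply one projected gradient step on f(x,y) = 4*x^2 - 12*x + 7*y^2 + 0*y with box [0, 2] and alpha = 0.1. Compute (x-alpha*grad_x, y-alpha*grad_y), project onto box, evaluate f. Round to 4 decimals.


Step 1: Compute gradient at (3.436, -1.0367).
grad_x = 2*4*3.436 - 12 = 15.488
grad_y = 2*7*-1.0367 + 0 = -14.5138
Step 2: Gradient step.
x_raw = 3.436 - 0.1*15.488 = 1.8872
y_raw = -1.0367 - 0.1*-14.5138 = 0.4147
Step 3: Project onto [0, 2].
x_proj = clip(1.8872) = 1.8872
y_proj = clip(0.4147) = 0.4147
Step 4: Evaluate f.
f(1.8872, 0.4147) = -7.1966


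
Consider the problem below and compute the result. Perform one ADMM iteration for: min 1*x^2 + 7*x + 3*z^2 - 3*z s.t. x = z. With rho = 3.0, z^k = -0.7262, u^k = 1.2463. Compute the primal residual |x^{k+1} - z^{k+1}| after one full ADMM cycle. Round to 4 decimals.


ADMM iteration with rho = 3.0, z^k = -0.7262, u^k = 1.2463
Step 1: x-update.
Minimize 1*x^2 + 7*x + (3.0/2)*(x + 0.7262 + 1.2463)^2
FOC: (2*1 + 3.0)*x = -7 + 3.0*(-0.7262 - 1.2463)
x^{k+1} = -2.5835
Step 2: z-update.
Minimize 3*z^2 - 3*z + (3.0/2)*(-2.5835 - z + 1.2463)^2
FOC: (2*3 + 3.0)*z = 3 + 3.0*(-2.5835 + 1.2463)
z^{k+1} = -0.1124
Step 3: u-update.
u^{k+1} = 1.2463 - 2.5835 + 0.1124 = -1.2248
Step 4: Primal residual = |-2.5835 + 0.1124| = 2.4711


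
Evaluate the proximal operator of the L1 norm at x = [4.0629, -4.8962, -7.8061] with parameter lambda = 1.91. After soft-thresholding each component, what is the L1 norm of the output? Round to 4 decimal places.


Soft-thresholding with lambda = 1.91:
prox(4.0629) = sign(4.0629)*max(|4.0629| - 1.91, 0) = 2.1529
prox(-4.8962) = sign(-4.8962)*max(|-4.8962| - 1.91, 0) = -2.9862
prox(-7.8061) = sign(-7.8061)*max(|-7.8061| - 1.91, 0) = -5.8961
prox(x) = [2.1529, -2.9862, -5.8961]
||prox(x)||_1 = 2.1529 + 2.9862 + 5.8961 = 11.0352


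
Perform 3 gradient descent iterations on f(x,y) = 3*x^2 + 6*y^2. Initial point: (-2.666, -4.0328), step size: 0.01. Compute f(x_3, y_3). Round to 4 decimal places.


Gradient descent on f(x,y) = 3*x^2 + 6*y^2.
Starting point: (-2.666, -4.0328), alpha = 0.01
Step 1: grad_x = 2*3*-2.666 = -15.996, grad_y = 2*6*-4.0328 = -48.3936
  x_1 = -2.666 - 0.01*-15.996 = -2.506
  y_1 = -4.0328 - 0.01*-48.3936 = -3.5489
Step 2: grad_x = 2*3*-2.506 = -15.0362, grad_y = 2*6*-3.5489 = -42.5864
  x_2 = -2.506 - 0.01*-15.0362 = -2.3557
  y_2 = -3.5489 - 0.01*-42.5864 = -3.123
Step 3: grad_x = 2*3*-2.3557 = -14.1341, grad_y = 2*6*-3.123 = -37.476
  x_3 = -2.3557 - 0.01*-14.1341 = -2.2143
  y_3 = -3.123 - 0.01*-37.476 = -2.7482
f(-2.2143, -2.7482) = 3*(-2.2143)^2 + 6*(-2.7482)^2 = 60.0268


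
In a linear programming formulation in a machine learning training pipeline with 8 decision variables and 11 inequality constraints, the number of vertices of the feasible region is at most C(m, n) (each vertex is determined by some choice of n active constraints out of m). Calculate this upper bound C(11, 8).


Each vertex corresponds to some choice of n active constraints out of m, so the number of vertices is at most C(m, n) = m! / (n!(m-n)!).
m = 11, n = 8
Numerator: 11 * 10 * 9 * 8 * 7 * 6 * 5 * 4
Denominator: 8! = 40320
C(11, 8) = 165


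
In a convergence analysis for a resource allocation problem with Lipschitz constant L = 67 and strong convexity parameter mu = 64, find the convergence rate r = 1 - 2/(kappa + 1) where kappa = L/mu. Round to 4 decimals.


Step 1: Compute the condition number.
kappa = L/mu = 67/64 = 1.0469
Step 2: Compute the convergence rate.
r = 1 - 2/(kappa + 1) = 1 - 2*mu/(L + mu) = (L - mu)/(L + mu) = 3/131 = 0.0229


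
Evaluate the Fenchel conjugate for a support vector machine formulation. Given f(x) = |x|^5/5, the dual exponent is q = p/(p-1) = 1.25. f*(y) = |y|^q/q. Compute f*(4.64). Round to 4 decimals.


The conjugate exponent q satisfies 1/p + 1/q = 1.
p = 5, so q = 5/(5 - 1) = 1.25
|y|^q = 4.64^1.25 = 6.81
f*(4.64) = 6.81 / 1.25 = 5.448


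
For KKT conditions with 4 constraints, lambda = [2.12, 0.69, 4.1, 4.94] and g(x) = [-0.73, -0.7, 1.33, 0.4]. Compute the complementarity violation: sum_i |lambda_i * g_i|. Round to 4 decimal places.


KKT complementary slackness check:
lambda_1 * g_1 = 2.12 * -0.73 = -1.5476
lambda_2 * g_2 = 0.69 * -0.7 = -0.483
lambda_3 * g_3 = 4.1 * 1.33 = 5.453
lambda_4 * g_4 = 4.94 * 0.4 = 1.976
Total violation = 1.5476 + 0.483 + 5.453 + 1.976 = 9.4596


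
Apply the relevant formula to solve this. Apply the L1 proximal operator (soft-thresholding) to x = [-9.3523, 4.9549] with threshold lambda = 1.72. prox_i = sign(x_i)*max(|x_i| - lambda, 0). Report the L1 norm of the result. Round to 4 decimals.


Soft-thresholding with lambda = 1.72:
prox(-9.3523) = sign(-9.3523)*max(|-9.3523| - 1.72, 0) = -7.6323
prox(4.9549) = sign(4.9549)*max(|4.9549| - 1.72, 0) = 3.2349
prox(x) = [-7.6323, 3.2349]
||prox(x)||_1 = 7.6323 + 3.2349 = 10.8672


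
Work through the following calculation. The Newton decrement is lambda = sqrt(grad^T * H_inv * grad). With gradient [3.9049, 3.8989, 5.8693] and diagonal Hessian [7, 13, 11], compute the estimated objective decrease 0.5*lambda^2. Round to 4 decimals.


Step 1: H is diagonal, so H^(-1) * g = [0.5578, 0.2999, 0.5336].
Step 2: g^T H^(-1) g = sum_i g_i^2 / H_ii
  = (3.9049)^2/7 + (3.8989)^2/13 + (5.8693)^2/11
  = 2.1783 + 1.1693 + 3.1317 = 6.4794
Step 3: Objective decrease = 0.5 * g^T H^(-1) g = 3.2397


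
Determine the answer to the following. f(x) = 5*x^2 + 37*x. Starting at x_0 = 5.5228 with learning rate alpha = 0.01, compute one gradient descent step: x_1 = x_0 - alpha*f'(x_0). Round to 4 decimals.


We compute the gradient at x_0 and apply the update.
f'(x) = 10*x + 37
f'(5.5228) = 10*5.5228 + 37 = 92.228
x_1 = 5.5228 - 0.01*92.228 = 4.6005


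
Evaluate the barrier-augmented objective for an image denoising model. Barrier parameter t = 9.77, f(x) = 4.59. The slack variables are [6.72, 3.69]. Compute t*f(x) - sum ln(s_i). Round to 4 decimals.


Step 1: Compute log-barrier.
ln values: [1.9051, 1.3056]
phi = -(1.9051 + 1.3056) = -3.2107
Step 2: Compute augmented objective.
t*f(x) = 9.77*4.59 = 44.8443
Total = 44.8443 - 3.2107 = 41.6336


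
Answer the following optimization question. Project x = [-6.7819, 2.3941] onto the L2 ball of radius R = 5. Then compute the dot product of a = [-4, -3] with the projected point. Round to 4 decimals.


Step 1: Compute ||x|| (intermediates to 6 decimals).
||x|| = sqrt((-6.7819)^2 + 2.3941^2) = 7.192071
Step 2: Project.
Since ||x|| > R, scale = R/||x|| = 5/7.192071 = 0.69521, proj(x) = scale * x
proj(x) = [-4.714845, 1.664402]
Step 3: Dot product.
a^T * proj(x) = -4*(-4.714845) - 3*1.664402 = 13.8662


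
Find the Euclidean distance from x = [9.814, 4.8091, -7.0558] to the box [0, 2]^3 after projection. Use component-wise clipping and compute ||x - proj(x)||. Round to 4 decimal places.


Project each component onto [0, 2].
clip(9.814) = 2.0, clip(4.8091) = 2.0, clip(-7.0558) = 0.0
Projection = [2.0, 2.0, 0.0]
Squared diffs: [61.0586, 7.891, 49.7843]
Distance = sqrt(118.7339) = 10.8965


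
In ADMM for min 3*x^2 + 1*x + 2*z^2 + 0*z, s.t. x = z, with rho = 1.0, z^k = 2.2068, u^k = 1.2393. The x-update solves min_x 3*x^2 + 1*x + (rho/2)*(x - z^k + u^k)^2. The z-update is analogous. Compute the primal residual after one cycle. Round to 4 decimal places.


ADMM iteration with rho = 1.0, z^k = 2.2068, u^k = 1.2393
Step 1: x-update.
Minimize 3*x^2 + 1*x + (1.0/2)*(x - 2.2068 + 1.2393)^2
FOC: (2*3 + 1.0)*x = -1 + 1.0*(2.2068 - 1.2393)
x^{k+1} = -0.0046
Step 2: z-update.
Minimize 2*z^2 + 0*z + (1.0/2)*(-0.0046 - z + 1.2393)^2
FOC: (2*2 + 1.0)*z = 0 + 1.0*(-0.0046 + 1.2393)
z^{k+1} = 0.2469
Step 3: u-update.
u^{k+1} = 1.2393 - 0.0046 - 0.2469 = 0.9877
Step 4: Primal residual = |-0.0046 - 0.2469| = 0.2516


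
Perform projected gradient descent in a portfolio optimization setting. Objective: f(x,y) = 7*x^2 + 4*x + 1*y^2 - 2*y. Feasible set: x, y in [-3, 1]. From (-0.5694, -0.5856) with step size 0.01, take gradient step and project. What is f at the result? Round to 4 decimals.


Step 1: Compute gradient at (-0.5694, -0.5856).
grad_x = 2*7*-0.5694 + 4 = -3.9716
grad_y = 2*1*-0.5856 - 2 = -3.1712
Step 2: Gradient step.
x_raw = -0.5694 - 0.01*-3.9716 = -0.5297
y_raw = -0.5856 - 0.01*-3.1712 = -0.5539
Step 3: Project onto [-3, 1].
x_proj = clip(-0.5297) = -0.5297
y_proj = clip(-0.5539) = -0.5539
Step 4: Evaluate f.
f(-0.5297, -0.5539) = 1.2598


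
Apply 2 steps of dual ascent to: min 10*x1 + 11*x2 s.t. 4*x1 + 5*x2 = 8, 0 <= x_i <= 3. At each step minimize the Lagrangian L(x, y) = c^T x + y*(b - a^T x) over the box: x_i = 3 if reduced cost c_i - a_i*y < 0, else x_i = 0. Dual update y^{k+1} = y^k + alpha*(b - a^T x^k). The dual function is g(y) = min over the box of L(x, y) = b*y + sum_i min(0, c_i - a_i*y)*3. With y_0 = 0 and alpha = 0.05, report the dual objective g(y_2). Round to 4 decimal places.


Dual ascent for LP: min 10*x1 + 11*x2, 4*x1 + 5*x2 = 8, 0 <= x_i <= 3
Step 1: y^k = 0.0, reduced costs: (10.0, 11.0)
  x^k = (0.0, 0.0), subgradient = b - a^T x = 8.0
  y^{k+1} = 0.0 + 0.05*8.0 = 0.4
Step 2: y^k = 0.4, reduced costs: (8.4, 9.0)
  x^k = (0.0, 0.0), subgradient = b - a^T x = 8.0
  y^{k+1} = 0.4 + 0.05*8.0 = 0.8
Dual objective at y_2 = 0.8: reduced costs (6.8, 7.0), box minimizer x = (0.0, 0.0)
g(y_2) = b*y + (c1 - a1*y)*x1 + (c2 - a2*y)*x2 = 8*0.8 + 6.8*0.0 + 7.0*0.0 = 6.4 + 0.0 + 0.0 = 6.4


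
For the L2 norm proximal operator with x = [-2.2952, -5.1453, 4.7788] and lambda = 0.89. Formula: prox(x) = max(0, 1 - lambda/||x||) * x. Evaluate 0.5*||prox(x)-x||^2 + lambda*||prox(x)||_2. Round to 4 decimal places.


Step 1: Compute ||x||.
||x|| = 7.3878
Step 2: Compute scaling factor.
scale = max(0, 1 - 0.89/7.3878) = 0.8795
Step 3: prox(x) = [-2.0187, -4.5254, 4.2031]
||prox(x)|| = 6.4978
Step 4: Proximal objective.
0.5*||prox-x||^2 = 0.3961
lambda*||prox|| = 5.783
Total = 6.1791


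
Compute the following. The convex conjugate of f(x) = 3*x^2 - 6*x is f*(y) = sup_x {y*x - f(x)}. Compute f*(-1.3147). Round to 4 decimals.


f*(y) = sup_x {y*x - a*x^2 - b*x} = sup_x {(y-b)*x - a*x^2}
FOC: (y - b) - 2a*x = 0 => x* = (y - b)/(2a)
x* = (-1.3147 + 6)/(2*3) = 0.7809
f*(-1.3147) = (y-b)^2/(4a) = (-1.3147 + 6)^2/(4*3)
= 21.952/12 = 1.8293


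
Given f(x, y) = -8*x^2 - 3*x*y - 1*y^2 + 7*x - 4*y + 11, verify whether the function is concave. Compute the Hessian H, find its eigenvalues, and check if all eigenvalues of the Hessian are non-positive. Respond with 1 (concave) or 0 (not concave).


The Hessian of f(x,y) = -8*x^2 - 3*x*y - 1*y^2 + 7*x - 4*y + 11 is:
H = [[-16, -3], [-3, -2]]
Trace = -16 - 2 = -18
Determinant = -16*-2 - (-3)^2 = 23
Discriminant = (-18)^2 - 4*23 = 232.0
Eigenvalues: lambda_1 = -16.6158, lambda_2 = -1.3842
The function is concave.

1


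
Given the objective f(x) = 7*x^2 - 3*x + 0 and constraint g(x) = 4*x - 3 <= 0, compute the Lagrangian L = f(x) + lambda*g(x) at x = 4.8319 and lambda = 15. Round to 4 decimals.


Step 1: Evaluate f(x).
f(4.8319) = 7*4.8319^2 - 3*4.8319 + 0 = 148.9351
Step 2: Evaluate g(x).
g(4.8319) = 4*4.8319 - 3 = 16.3276
Step 3: Compute Lagrangian.
L = 148.9351 + 15*16.3276 = 393.8491


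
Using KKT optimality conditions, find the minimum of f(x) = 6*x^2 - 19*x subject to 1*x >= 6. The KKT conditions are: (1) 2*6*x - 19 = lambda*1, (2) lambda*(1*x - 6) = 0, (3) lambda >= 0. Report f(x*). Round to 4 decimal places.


Step 1: Try lambda = 0 (constraint inactive).
x_unc = 19/(2*6) = 1.5833
Check: 1*1.5833 = 1.5833 < 6 -- violated!
Step 2: Constraint must be active: 1*x = 6
x* = 6/1 = 6.0
lambda = (2*6*6.0 - 19)/1 = 53.0
Step 3: Compute optimal value.
f(x*) = 6*6.0^2 - 19*6.0 = 102.0


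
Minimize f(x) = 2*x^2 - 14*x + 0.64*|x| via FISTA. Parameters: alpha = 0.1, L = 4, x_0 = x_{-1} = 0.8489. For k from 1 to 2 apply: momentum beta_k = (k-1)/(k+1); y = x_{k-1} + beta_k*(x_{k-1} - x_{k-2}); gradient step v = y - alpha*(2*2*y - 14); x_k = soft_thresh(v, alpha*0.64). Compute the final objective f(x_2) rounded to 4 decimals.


FISTA on f(x) = 2*x^2 - 14*x + 0.64*|x|
L = 4, alpha = 0.1
Iteration 1: beta = 0.0, y = 0.8489 + 0.0*(0.8489 - 0.8489) = 0.8489
  grad(y) = -10.6044, v = y - alpha*grad = 1.9093
  prox(v) = soft_thresh(1.9093, 0.064) = 1.8453
Iteration 2: beta = 0.3333, y = 1.8453 + 0.3333*(1.8453 - 0.8489) = 2.1775
  grad(y) = -5.2901, v = y - alpha*grad = 2.7065
  prox(v) = soft_thresh(2.7065, 0.064) = 2.6425
f(x_2) = 2*2.6425^2 - 14*2.6425 + 0.64*|2.6425| = -21.3382


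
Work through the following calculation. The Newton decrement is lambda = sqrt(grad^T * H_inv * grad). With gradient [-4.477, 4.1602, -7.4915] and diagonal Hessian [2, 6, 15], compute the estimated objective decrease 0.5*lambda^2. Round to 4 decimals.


Step 1: H is diagonal, so H^(-1) * g = [-2.2385, 0.6934, -0.4994].
Step 2: g^T H^(-1) g = sum_i g_i^2 / H_ii
  = (-4.477)^2/2 + (4.1602)^2/6 + (-7.4915)^2/15
  = 10.0218 + 2.8845 + 3.7415 = 16.6478
Step 3: Objective decrease = 0.5 * g^T H^(-1) g = 8.3239


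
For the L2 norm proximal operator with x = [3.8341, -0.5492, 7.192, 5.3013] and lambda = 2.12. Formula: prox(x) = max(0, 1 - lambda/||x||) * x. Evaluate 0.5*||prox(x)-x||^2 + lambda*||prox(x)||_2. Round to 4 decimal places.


Step 1: Compute ||x||.
||x|| = 9.7381
Step 2: Compute scaling factor.
scale = max(0, 1 - 2.12/9.7381) = 0.7823
Step 3: prox(x) = [2.9994, -0.4296, 5.6263, 4.1472]
||prox(x)|| = 7.6181
Step 4: Proximal objective.
0.5*||prox-x||^2 = 2.2472
lambda*||prox|| = 16.1504
Total = 18.3976


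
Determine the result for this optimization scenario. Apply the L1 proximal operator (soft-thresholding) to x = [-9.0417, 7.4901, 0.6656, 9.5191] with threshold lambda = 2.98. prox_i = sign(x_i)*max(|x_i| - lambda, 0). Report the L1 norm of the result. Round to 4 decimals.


Soft-thresholding with lambda = 2.98:
prox(-9.0417) = sign(-9.0417)*max(|-9.0417| - 2.98, 0) = -6.0617
prox(7.4901) = sign(7.4901)*max(|7.4901| - 2.98, 0) = 4.5101
prox(0.6656) = sign(0.6656)*max(|0.6656| - 2.98, 0) = 0.0
prox(9.5191) = sign(9.5191)*max(|9.5191| - 2.98, 0) = 6.5391
prox(x) = [-6.0617, 4.5101, 0.0, 6.5391]
||prox(x)||_1 = 6.0617 + 4.5101 + 0.0 + 6.5391 = 17.1109


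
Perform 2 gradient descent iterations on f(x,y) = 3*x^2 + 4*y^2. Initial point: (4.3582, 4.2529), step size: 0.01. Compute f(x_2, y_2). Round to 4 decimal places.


Gradient descent on f(x,y) = 3*x^2 + 4*y^2.
Starting point: (4.3582, 4.2529), alpha = 0.01
Step 1: grad_x = 2*3*4.3582 = 26.1492, grad_y = 2*4*4.2529 = 34.0232
  x_1 = 4.3582 - 0.01*26.1492 = 4.0967
  y_1 = 4.2529 - 0.01*34.0232 = 3.9127
Step 2: grad_x = 2*3*4.0967 = 24.5802, grad_y = 2*4*3.9127 = 31.3013
  x_2 = 4.0967 - 0.01*24.5802 = 3.8509
  y_2 = 3.9127 - 0.01*31.3013 = 3.5997
f(3.8509, 3.5997) = 3*3.8509^2 + 4*3.5997^2 = 96.3185


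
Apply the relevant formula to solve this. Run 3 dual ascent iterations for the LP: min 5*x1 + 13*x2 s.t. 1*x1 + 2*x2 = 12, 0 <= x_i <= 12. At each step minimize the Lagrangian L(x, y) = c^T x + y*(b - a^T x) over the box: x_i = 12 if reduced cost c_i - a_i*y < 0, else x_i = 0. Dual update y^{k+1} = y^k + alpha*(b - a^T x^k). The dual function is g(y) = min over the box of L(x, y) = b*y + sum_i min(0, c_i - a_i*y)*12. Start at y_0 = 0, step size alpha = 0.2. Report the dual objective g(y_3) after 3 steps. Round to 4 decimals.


Dual ascent for LP: min 5*x1 + 13*x2, 1*x1 + 2*x2 = 12, 0 <= x_i <= 12
Step 1: y^k = 0.0, reduced costs: (5.0, 13.0)
  x^k = (0.0, 0.0), subgradient = b - a^T x = 12.0
  y^{k+1} = 0.0 + 0.2*12.0 = 2.4
Step 2: y^k = 2.4, reduced costs: (2.6, 8.2)
  x^k = (0.0, 0.0), subgradient = b - a^T x = 12.0
  y^{k+1} = 2.4 + 0.2*12.0 = 4.8
Step 3: y^k = 4.8, reduced costs: (0.2, 3.4)
  x^k = (0.0, 0.0), subgradient = b - a^T x = 12.0
  y^{k+1} = 4.8 + 0.2*12.0 = 7.2
Dual objective at y_3 = 7.2: reduced costs (-2.2, -1.4), box minimizer x = (12.0, 12.0)
g(y_3) = b*y + (c1 - a1*y)*x1 + (c2 - a2*y)*x2 = 12*7.2 + (-2.2)*12.0 + (-1.4)*12.0 = 86.4 - 26.4 - 16.8 = 43.2
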